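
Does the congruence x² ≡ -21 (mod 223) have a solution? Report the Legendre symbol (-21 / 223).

1

First reduce: -21 ≡ 202 (mod 223).
Pull out 2: since 223 ≡ 7 (mod 8), (2/223) = +1.
Reciprocity: 101 ≡ 1 and 223 ≡ 3 (mod 4), so (101/223) = +(223/101).
Reduce top mod 101: now compute (21/101).
Reciprocity: 21 ≡ 1 and 101 ≡ 1 (mod 4), so (21/101) = +(101/21).
Reduce top mod 21: now compute (17/21).
Reciprocity: 17 ≡ 1 and 21 ≡ 1 (mod 4), so (17/21) = +(21/17).
Reduce top mod 17: now compute (4/17).
Pull out 2^2: since 17 ≡ 1 (mod 8), (2/17) = +1, so (2/17)^2 = +1.
Reached (1/17) = 1. Collecting the sign flips along the way, the symbol is +1.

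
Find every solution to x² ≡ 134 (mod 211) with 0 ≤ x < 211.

61, 150

Since 211 ≡ 3 (mod 4), a square root of 134 is 134^((211+1)/4) = 134^53 mod 211.
Repeated squaring: 134^2≡21, 134^4≡19, 134^8≡150, 134^16≡134, 134^32≡21 (mod 211).
134^53 = 134^(32+16+4+1) ≡ 150 (mod 211).
Check: 150² = 22500 ≡ 134 (mod 211). The two roots are 61 and 150.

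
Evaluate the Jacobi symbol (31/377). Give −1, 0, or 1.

1

Reciprocity: 31 ≡ 3 and 377 ≡ 1 (mod 4), so (31/377) = +(377/31).
Reduce top mod 31: now compute (5/31).
Reciprocity: 5 ≡ 1 and 31 ≡ 3 (mod 4), so (5/31) = +(31/5).
Reduce top mod 5: now compute (1/5).
Reached (1/5) = 1. Collecting the sign flips along the way, the symbol is +1.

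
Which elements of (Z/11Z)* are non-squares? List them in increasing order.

2, 6, 7, 8, 10

Square k = 1,…,5 (k and 11−k give the same square):
1²=1, 2²=4, 3²=9, 4²≡5, 5²≡3 (mod 11).
The residues are {1, 3, 4, 5, 9}; the non-residues are the remaining 5 nonzero classes.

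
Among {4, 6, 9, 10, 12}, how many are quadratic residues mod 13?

(4/13) = +1 → QR.
(6/13) = -1 → non-residue.
(9/13) = +1 → QR.
(10/13) = +1 → QR.
(12/13) = +1 → QR.
Total quadratic residues among the 5: 4.

4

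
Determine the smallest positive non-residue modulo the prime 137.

(2/137) = +1, so 2 is a residue.
(3/137) = −1, so 3 is the smallest positive non-residue mod 137.

3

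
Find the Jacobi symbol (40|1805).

0

Pull out 2^3: since 1805 ≡ 5 (mod 8), (2/1805) = -1, so (2/1805)^3 = -1.
Reciprocity: 5 ≡ 1 and 1805 ≡ 1 (mod 4), so (5/1805) = +(1805/5).
Reduce top mod 5: now compute (0/5).
Top reduces to 0: gcd > 1, so the symbol is 0.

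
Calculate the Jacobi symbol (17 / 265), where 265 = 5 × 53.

Reciprocity: 17 ≡ 1 and 265 ≡ 1 (mod 4), so (17/265) = +(265/17).
Reduce top mod 17: now compute (10/17).
Pull out 2: since 17 ≡ 1 (mod 8), (2/17) = +1.
Reciprocity: 5 ≡ 1 and 17 ≡ 1 (mod 4), so (5/17) = +(17/5).
Reduce top mod 5: now compute (2/5).
Pull out 2: since 5 ≡ 5 (mod 8), (2/5) = -1.
Reached (1/5) = 1. Collecting the sign flips along the way, the symbol is -1.

-1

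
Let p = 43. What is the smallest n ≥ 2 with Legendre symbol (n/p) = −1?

2

(2/43) = −1, so 2 is the smallest positive non-residue mod 43.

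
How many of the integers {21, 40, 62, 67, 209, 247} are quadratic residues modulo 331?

(21/331) = +1 → QR.
(40/331) = -1 → non-residue.
(62/331) = -1 → non-residue.
(67/331) = +1 → QR.
(209/331) = -1 → non-residue.
(247/331) = -1 → non-residue.
Total quadratic residues among the 6: 2.

2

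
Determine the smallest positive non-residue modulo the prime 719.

11

(2/719) = +1, so 2 is a residue.
(3/719) = +1, so 3 is a residue.
(4/719) = +1, so 4 is a residue.
(5/719) = +1, so 5 is a residue.
(6/719) = +1, so 6 is a residue.
(7/719) = +1, so 7 is a residue.
(8/719) = +1, so 8 is a residue.
(9/719) = +1, so 9 is a residue.
(10/719) = +1, so 10 is a residue.
(11/719) = −1, so 11 is the smallest positive non-residue mod 719.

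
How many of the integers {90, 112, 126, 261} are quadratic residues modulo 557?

(90/557) = +1 → QR.
(112/557) = +1 → QR.
(126/557) = -1 → non-residue.
(261/557) = +1 → QR.
Total quadratic residues among the 4: 3.

3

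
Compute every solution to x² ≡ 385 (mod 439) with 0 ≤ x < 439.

Since 439 ≡ 3 (mod 4), a square root of 385 is 385^((439+1)/4) = 385^110 mod 439.
Repeated squaring: 385^2≡282, 385^4≡65, 385^8≡274, 385^16≡7, 385^32≡49, 385^64≡206 (mod 439).
385^110 = 385^(64+32+8+4+2) ≡ 98 (mod 439).
Check: 98² = 9604 ≡ 385 (mod 439). The two roots are 98 and 341.

98, 341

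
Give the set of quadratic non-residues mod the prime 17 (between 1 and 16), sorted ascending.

3 5 6 7 10 11 12 14

Square k = 1,…,8 (k and 17−k give the same square):
1²=1, 2²=4, 3²=9, 4²=16, 5²≡8, 6²≡2, 7²≡15, 8²≡13 (mod 17).
The residues are {1, 2, 4, 8, 9, 13, 15, 16}; the non-residues are the remaining 8 nonzero classes.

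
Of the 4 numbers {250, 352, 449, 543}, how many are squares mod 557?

(250/557) = +1 → QR.
(352/557) = +1 → QR.
(449/557) = -1 → non-residue.
(543/557) = -1 → non-residue.
Total quadratic residues among the 4: 2.

2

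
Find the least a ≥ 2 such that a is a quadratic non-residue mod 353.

3

(2/353) = +1, so 2 is a residue.
(3/353) = −1, so 3 is the smallest positive non-residue mod 353.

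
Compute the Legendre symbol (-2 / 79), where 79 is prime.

First reduce: -2 ≡ 77 (mod 79).
Reciprocity: 77 ≡ 1 and 79 ≡ 3 (mod 4), so (77/79) = +(79/77).
Reduce top mod 77: now compute (2/77).
Pull out 2: since 77 ≡ 5 (mod 8), (2/77) = -1.
Reached (1/77) = 1. Collecting the sign flips along the way, the symbol is -1.

-1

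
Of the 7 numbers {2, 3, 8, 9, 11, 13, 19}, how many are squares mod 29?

2

(2/29) = -1 → non-residue.
(3/29) = -1 → non-residue.
(8/29) = -1 → non-residue.
(9/29) = +1 → QR.
(11/29) = -1 → non-residue.
(13/29) = +1 → QR.
(19/29) = -1 → non-residue.
Total quadratic residues among the 7: 2.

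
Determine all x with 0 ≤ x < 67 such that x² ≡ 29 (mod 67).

30, 37

Since 67 ≡ 3 (mod 4), a square root of 29 is 29^((67+1)/4) = 29^17 mod 67.
Repeated squaring: 29^2≡37, 29^4≡29, 29^8≡37, 29^16≡29 (mod 67).
29^17 = 29^(16+1) ≡ 37 (mod 67).
Check: 37² = 1369 ≡ 29 (mod 67). The two roots are 30 and 37.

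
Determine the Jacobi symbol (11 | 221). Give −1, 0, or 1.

Reciprocity: 11 ≡ 3 and 221 ≡ 1 (mod 4), so (11/221) = +(221/11).
Reduce top mod 11: now compute (1/11).
Reached (1/11) = 1. Collecting the sign flips along the way, the symbol is +1.

1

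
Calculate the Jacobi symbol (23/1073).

Reciprocity: 23 ≡ 3 and 1073 ≡ 1 (mod 4), so (23/1073) = +(1073/23).
Reduce top mod 23: now compute (15/23).
Reciprocity: 15 ≡ 3 and 23 ≡ 3 (mod 4), so (15/23) = −(23/15).
Reduce top mod 15: now compute (8/15).
Pull out 2^3: since 15 ≡ 7 (mod 8), (2/15) = +1, so (2/15)^3 = +1.
Reached (1/15) = 1. Collecting the sign flips along the way, the symbol is -1.

-1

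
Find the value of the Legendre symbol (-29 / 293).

-1

First reduce: -29 ≡ 264 (mod 293).
Pull out 2^3: since 293 ≡ 5 (mod 8), (2/293) = -1, so (2/293)^3 = -1.
Reciprocity: 33 ≡ 1 and 293 ≡ 1 (mod 4), so (33/293) = +(293/33).
Reduce top mod 33: now compute (29/33).
Reciprocity: 29 ≡ 1 and 33 ≡ 1 (mod 4), so (29/33) = +(33/29).
Reduce top mod 29: now compute (4/29).
Pull out 2^2: since 29 ≡ 5 (mod 8), (2/29) = -1, so (2/29)^2 = +1.
Reached (1/29) = 1. Collecting the sign flips along the way, the symbol is -1.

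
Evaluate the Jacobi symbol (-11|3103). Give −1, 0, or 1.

First reduce: -11 ≡ 3092 (mod 3103).
Pull out 2^2: since 3103 ≡ 7 (mod 8), (2/3103) = +1, so (2/3103)^2 = +1.
Reciprocity: 773 ≡ 1 and 3103 ≡ 3 (mod 4), so (773/3103) = +(3103/773).
Reduce top mod 773: now compute (11/773).
Reciprocity: 11 ≡ 3 and 773 ≡ 1 (mod 4), so (11/773) = +(773/11).
Reduce top mod 11: now compute (3/11).
Reciprocity: 3 ≡ 3 and 11 ≡ 3 (mod 4), so (3/11) = −(11/3).
Reduce top mod 3: now compute (2/3).
Pull out 2: since 3 ≡ 3 (mod 8), (2/3) = -1.
Reached (1/3) = 1. Collecting the sign flips along the way, the symbol is +1.

1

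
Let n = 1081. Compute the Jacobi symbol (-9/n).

1

First reduce: -9 ≡ 1072 (mod 1081).
Pull out 2^4: since 1081 ≡ 1 (mod 8), (2/1081) = +1, so (2/1081)^4 = +1.
Reciprocity: 67 ≡ 3 and 1081 ≡ 1 (mod 4), so (67/1081) = +(1081/67).
Reduce top mod 67: now compute (9/67).
Reciprocity: 9 ≡ 1 and 67 ≡ 3 (mod 4), so (9/67) = +(67/9).
Reduce top mod 9: now compute (4/9).
Pull out 2^2: since 9 ≡ 1 (mod 8), (2/9) = +1, so (2/9)^2 = +1.
Reached (1/9) = 1. Collecting the sign flips along the way, the symbol is +1.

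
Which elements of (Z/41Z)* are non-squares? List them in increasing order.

Square k = 1,…,20 (k and 41−k give the same square):
1²=1, 2²=4, 3²=9, 4²=16, 5²=25, 6²=36, 7²≡8, 8²≡23, 9²≡40, 10²≡18, 11²≡39, 12²≡21, 13²≡5, 14²≡32, 15²≡20, 16²≡10, 17²≡2, 18²≡37, 19²≡33, 20²≡31 (mod 41).
The residues are {1, 2, 4, 5, 8, 9, 10, 16, 18, 20, 21, 23, 25, 31, 32, 33, 36, 37, 39, 40}; the non-residues are the remaining 20 nonzero classes.

3 6 7 11 12 13 14 15 17 19 22 24 26 27 28 29 30 34 35 38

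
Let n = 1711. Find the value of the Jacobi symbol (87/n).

0

Reciprocity: 87 ≡ 3 and 1711 ≡ 3 (mod 4), so (87/1711) = −(1711/87).
Reduce top mod 87: now compute (58/87).
Pull out 2: since 87 ≡ 7 (mod 8), (2/87) = +1.
Reciprocity: 29 ≡ 1 and 87 ≡ 3 (mod 4), so (29/87) = +(87/29).
Reduce top mod 29: now compute (0/29).
Top reduces to 0: gcd > 1, so the symbol is 0.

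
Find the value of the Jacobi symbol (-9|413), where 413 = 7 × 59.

1

First reduce: -9 ≡ 404 (mod 413).
Pull out 2^2: since 413 ≡ 5 (mod 8), (2/413) = -1, so (2/413)^2 = +1.
Reciprocity: 101 ≡ 1 and 413 ≡ 1 (mod 4), so (101/413) = +(413/101).
Reduce top mod 101: now compute (9/101).
Reciprocity: 9 ≡ 1 and 101 ≡ 1 (mod 4), so (9/101) = +(101/9).
Reduce top mod 9: now compute (2/9).
Pull out 2: since 9 ≡ 1 (mod 8), (2/9) = +1.
Reached (1/9) = 1. Collecting the sign flips along the way, the symbol is +1.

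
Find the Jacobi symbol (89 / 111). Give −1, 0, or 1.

Reciprocity: 89 ≡ 1 and 111 ≡ 3 (mod 4), so (89/111) = +(111/89).
Reduce top mod 89: now compute (22/89).
Pull out 2: since 89 ≡ 1 (mod 8), (2/89) = +1.
Reciprocity: 11 ≡ 3 and 89 ≡ 1 (mod 4), so (11/89) = +(89/11).
Reduce top mod 11: now compute (1/11).
Reached (1/11) = 1. Collecting the sign flips along the way, the symbol is +1.

1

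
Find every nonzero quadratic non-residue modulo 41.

Square k = 1,…,20 (k and 41−k give the same square):
1²=1, 2²=4, 3²=9, 4²=16, 5²=25, 6²=36, 7²≡8, 8²≡23, 9²≡40, 10²≡18, 11²≡39, 12²≡21, 13²≡5, 14²≡32, 15²≡20, 16²≡10, 17²≡2, 18²≡37, 19²≡33, 20²≡31 (mod 41).
The residues are {1, 2, 4, 5, 8, 9, 10, 16, 18, 20, 21, 23, 25, 31, 32, 33, 36, 37, 39, 40}; the non-residues are the remaining 20 nonzero classes.

3,6,7,11,12,13,14,15,17,19,22,24,26,27,28,29,30,34,35,38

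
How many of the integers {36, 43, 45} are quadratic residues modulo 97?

(36/97) = +1 → QR.
(43/97) = +1 → QR.
(45/97) = -1 → non-residue.
Total quadratic residues among the 3: 2.

2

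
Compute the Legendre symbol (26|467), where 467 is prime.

Pull out 2: since 467 ≡ 3 (mod 8), (2/467) = -1.
Reciprocity: 13 ≡ 1 and 467 ≡ 3 (mod 4), so (13/467) = +(467/13).
Reduce top mod 13: now compute (12/13).
Pull out 2^2: since 13 ≡ 5 (mod 8), (2/13) = -1, so (2/13)^2 = +1.
Reciprocity: 3 ≡ 3 and 13 ≡ 1 (mod 4), so (3/13) = +(13/3).
Reduce top mod 3: now compute (1/3).
Reached (1/3) = 1. Collecting the sign flips along the way, the symbol is -1.

-1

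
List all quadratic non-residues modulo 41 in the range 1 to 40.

Square k = 1,…,20 (k and 41−k give the same square):
1²=1, 2²=4, 3²=9, 4²=16, 5²=25, 6²=36, 7²≡8, 8²≡23, 9²≡40, 10²≡18, 11²≡39, 12²≡21, 13²≡5, 14²≡32, 15²≡20, 16²≡10, 17²≡2, 18²≡37, 19²≡33, 20²≡31 (mod 41).
The residues are {1, 2, 4, 5, 8, 9, 10, 16, 18, 20, 21, 23, 25, 31, 32, 33, 36, 37, 39, 40}; the non-residues are the remaining 20 nonzero classes.

3, 6, 7, 11, 12, 13, 14, 15, 17, 19, 22, 24, 26, 27, 28, 29, 30, 34, 35, 38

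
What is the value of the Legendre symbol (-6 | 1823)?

-1

First reduce: -6 ≡ 1817 (mod 1823).
Reciprocity: 1817 ≡ 1 and 1823 ≡ 3 (mod 4), so (1817/1823) = +(1823/1817).
Reduce top mod 1817: now compute (6/1817).
Pull out 2: since 1817 ≡ 1 (mod 8), (2/1817) = +1.
Reciprocity: 3 ≡ 3 and 1817 ≡ 1 (mod 4), so (3/1817) = +(1817/3).
Reduce top mod 3: now compute (2/3).
Pull out 2: since 3 ≡ 3 (mod 8), (2/3) = -1.
Reached (1/3) = 1. Collecting the sign flips along the way, the symbol is -1.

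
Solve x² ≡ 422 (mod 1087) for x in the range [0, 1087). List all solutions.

156, 931

Since 1087 ≡ 3 (mod 4), a square root of 422 is 422^((1087+1)/4) = 422^272 mod 1087.
Repeated squaring: 422^2≡903, 422^4≡159, 422^8≡280, 422^16≡136, 422^32≡17, 422^64≡289, 422^128≡909, 422^256≡161 (mod 1087).
422^272 = 422^(256+16) ≡ 156 (mod 1087).
Check: 156² = 24336 ≡ 422 (mod 1087). The two roots are 156 and 931.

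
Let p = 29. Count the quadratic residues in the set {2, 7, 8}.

1

(2/29) = -1 → non-residue.
(7/29) = +1 → QR.
(8/29) = -1 → non-residue.
Total quadratic residues among the 3: 1.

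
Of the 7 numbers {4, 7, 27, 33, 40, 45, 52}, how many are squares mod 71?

(4/71) = +1 → QR.
(7/71) = -1 → non-residue.
(27/71) = +1 → QR.
(33/71) = -1 → non-residue.
(40/71) = +1 → QR.
(45/71) = +1 → QR.
(52/71) = -1 → non-residue.
Total quadratic residues among the 7: 4.

4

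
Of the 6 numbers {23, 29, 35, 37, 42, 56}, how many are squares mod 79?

2

(23/79) = +1 → QR.
(29/79) = -1 → non-residue.
(35/79) = -1 → non-residue.
(37/79) = -1 → non-residue.
(42/79) = +1 → QR.
(56/79) = -1 → non-residue.
Total quadratic residues among the 6: 2.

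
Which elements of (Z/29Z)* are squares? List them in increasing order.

1 4 5 6 7 9 13 16 20 22 23 24 25 28

Square k = 1,…,14 (k and 29−k give the same square):
1²=1, 2²=4, 3²=9, 4²=16, 5²=25, 6²≡7, 7²≡20, 8²≡6, 9²≡23, 10²≡13, 11²≡5, 12²≡28, 13²≡24, 14²≡22 (mod 29).
So the quadratic residues mod 29 are {1, 4, 5, 6, 7, 9, 13, 16, 20, 22, 23, 24, 25, 28}.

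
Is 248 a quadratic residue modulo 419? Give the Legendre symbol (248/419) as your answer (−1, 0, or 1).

Euler's criterion: (248/419) ≡ 248^209 (mod 419).
248^2 ≡ 330 (mod 419)
248^4 ≡ 379 (mod 419)
248^8 ≡ 343 (mod 419)
248^16 ≡ 329 (mod 419)
248^32 ≡ 139 (mod 419)
248^64 ≡ 47 (mod 419)
248^128 ≡ 114 (mod 419)
248^209 = 248^(128+64+16+1) ≡ 1 (mod 419).
Result is 1, so (248/419) = 1.

1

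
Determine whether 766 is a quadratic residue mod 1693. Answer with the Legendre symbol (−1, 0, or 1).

-1

Pull out 2: since 1693 ≡ 5 (mod 8), (2/1693) = -1.
Reciprocity: 383 ≡ 3 and 1693 ≡ 1 (mod 4), so (383/1693) = +(1693/383).
Reduce top mod 383: now compute (161/383).
Reciprocity: 161 ≡ 1 and 383 ≡ 3 (mod 4), so (161/383) = +(383/161).
Reduce top mod 161: now compute (61/161).
Reciprocity: 61 ≡ 1 and 161 ≡ 1 (mod 4), so (61/161) = +(161/61).
Reduce top mod 61: now compute (39/61).
Reciprocity: 39 ≡ 3 and 61 ≡ 1 (mod 4), so (39/61) = +(61/39).
Reduce top mod 39: now compute (22/39).
Pull out 2: since 39 ≡ 7 (mod 8), (2/39) = +1.
Reciprocity: 11 ≡ 3 and 39 ≡ 3 (mod 4), so (11/39) = −(39/11).
Reduce top mod 11: now compute (6/11).
Pull out 2: since 11 ≡ 3 (mod 8), (2/11) = -1.
Reciprocity: 3 ≡ 3 and 11 ≡ 3 (mod 4), so (3/11) = −(11/3).
Reduce top mod 3: now compute (2/3).
Pull out 2: since 3 ≡ 3 (mod 8), (2/3) = -1.
Reached (1/3) = 1. Collecting the sign flips along the way, the symbol is -1.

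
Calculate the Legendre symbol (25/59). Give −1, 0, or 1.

Reciprocity: 25 ≡ 1 and 59 ≡ 3 (mod 4), so (25/59) = +(59/25).
Reduce top mod 25: now compute (9/25).
Reciprocity: 9 ≡ 1 and 25 ≡ 1 (mod 4), so (9/25) = +(25/9).
Reduce top mod 9: now compute (7/9).
Reciprocity: 7 ≡ 3 and 9 ≡ 1 (mod 4), so (7/9) = +(9/7).
Reduce top mod 7: now compute (2/7).
Pull out 2: since 7 ≡ 7 (mod 8), (2/7) = +1.
Reached (1/7) = 1. Collecting the sign flips along the way, the symbol is +1.

1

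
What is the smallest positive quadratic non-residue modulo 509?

2

(2/509) = −1, so 2 is the smallest positive non-residue mod 509.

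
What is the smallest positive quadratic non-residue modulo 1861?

(2/1861) = −1, so 2 is the smallest positive non-residue mod 1861.

2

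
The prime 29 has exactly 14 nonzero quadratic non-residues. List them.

2,3,8,10,11,12,14,15,17,18,19,21,26,27

Square k = 1,…,14 (k and 29−k give the same square):
1²=1, 2²=4, 3²=9, 4²=16, 5²=25, 6²≡7, 7²≡20, 8²≡6, 9²≡23, 10²≡13, 11²≡5, 12²≡28, 13²≡24, 14²≡22 (mod 29).
The residues are {1, 4, 5, 6, 7, 9, 13, 16, 20, 22, 23, 24, 25, 28}; the non-residues are the remaining 14 nonzero classes.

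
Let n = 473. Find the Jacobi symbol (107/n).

Reciprocity: 107 ≡ 3 and 473 ≡ 1 (mod 4), so (107/473) = +(473/107).
Reduce top mod 107: now compute (45/107).
Reciprocity: 45 ≡ 1 and 107 ≡ 3 (mod 4), so (45/107) = +(107/45).
Reduce top mod 45: now compute (17/45).
Reciprocity: 17 ≡ 1 and 45 ≡ 1 (mod 4), so (17/45) = +(45/17).
Reduce top mod 17: now compute (11/17).
Reciprocity: 11 ≡ 3 and 17 ≡ 1 (mod 4), so (11/17) = +(17/11).
Reduce top mod 11: now compute (6/11).
Pull out 2: since 11 ≡ 3 (mod 8), (2/11) = -1.
Reciprocity: 3 ≡ 3 and 11 ≡ 3 (mod 4), so (3/11) = −(11/3).
Reduce top mod 3: now compute (2/3).
Pull out 2: since 3 ≡ 3 (mod 8), (2/3) = -1.
Reached (1/3) = 1. Collecting the sign flips along the way, the symbol is -1.

-1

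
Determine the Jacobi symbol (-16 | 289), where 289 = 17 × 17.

First reduce: -16 ≡ 273 (mod 289).
Reciprocity: 273 ≡ 1 and 289 ≡ 1 (mod 4), so (273/289) = +(289/273).
Reduce top mod 273: now compute (16/273).
Pull out 2^4: since 273 ≡ 1 (mod 8), (2/273) = +1, so (2/273)^4 = +1.
Reached (1/273) = 1. Collecting the sign flips along the way, the symbol is +1.

1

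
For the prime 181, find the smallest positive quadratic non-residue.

2

(2/181) = −1, so 2 is the smallest positive non-residue mod 181.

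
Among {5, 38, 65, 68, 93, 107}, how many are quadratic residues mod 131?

4

(5/131) = +1 → QR.
(38/131) = +1 → QR.
(65/131) = +1 → QR.
(68/131) = -1 → non-residue.
(93/131) = -1 → non-residue.
(107/131) = +1 → QR.
Total quadratic residues among the 6: 4.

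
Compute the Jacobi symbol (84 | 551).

1

Pull out 2^2: since 551 ≡ 7 (mod 8), (2/551) = +1, so (2/551)^2 = +1.
Reciprocity: 21 ≡ 1 and 551 ≡ 3 (mod 4), so (21/551) = +(551/21).
Reduce top mod 21: now compute (5/21).
Reciprocity: 5 ≡ 1 and 21 ≡ 1 (mod 4), so (5/21) = +(21/5).
Reduce top mod 5: now compute (1/5).
Reached (1/5) = 1. Collecting the sign flips along the way, the symbol is +1.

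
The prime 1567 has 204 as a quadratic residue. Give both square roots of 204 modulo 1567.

Since 1567 ≡ 3 (mod 4), a square root of 204 is 204^((1567+1)/4) = 204^392 mod 1567.
Repeated squaring: 204^2≡874, 204^4≡747, 204^8≡157, 204^16≡1144, 204^32≡291, 204^64≡63, 204^128≡835, 204^256≡1477 (mod 1567).
204^392 = 204^(256+128+8) ≡ 960 (mod 1567).
Check: 960² = 921600 ≡ 204 (mod 1567). The two roots are 607 and 960.

607, 960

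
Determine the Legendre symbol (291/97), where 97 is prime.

0

First reduce: 291 ≡ 0 (mod 97).
Top reduces to 0: gcd > 1, so the symbol is 0.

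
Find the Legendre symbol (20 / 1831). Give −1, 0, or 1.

1

Pull out 2^2: since 1831 ≡ 7 (mod 8), (2/1831) = +1, so (2/1831)^2 = +1.
Reciprocity: 5 ≡ 1 and 1831 ≡ 3 (mod 4), so (5/1831) = +(1831/5).
Reduce top mod 5: now compute (1/5).
Reached (1/5) = 1. Collecting the sign flips along the way, the symbol is +1.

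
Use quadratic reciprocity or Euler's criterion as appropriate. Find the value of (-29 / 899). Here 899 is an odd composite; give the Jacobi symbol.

0

First reduce: -29 ≡ 870 (mod 899).
Pull out 2: since 899 ≡ 3 (mod 8), (2/899) = -1.
Reciprocity: 435 ≡ 3 and 899 ≡ 3 (mod 4), so (435/899) = −(899/435).
Reduce top mod 435: now compute (29/435).
Reciprocity: 29 ≡ 1 and 435 ≡ 3 (mod 4), so (29/435) = +(435/29).
Reduce top mod 29: now compute (0/29).
Top reduces to 0: gcd > 1, so the symbol is 0.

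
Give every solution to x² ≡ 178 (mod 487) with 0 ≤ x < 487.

236, 251

Since 487 ≡ 3 (mod 4), a square root of 178 is 178^((487+1)/4) = 178^122 mod 487.
Repeated squaring: 178^2≡29, 178^4≡354, 178^8≡157, 178^16≡299, 178^32≡280, 178^64≡480 (mod 487).
178^122 = 178^(64+32+16+8+2) ≡ 251 (mod 487).
Check: 251² = 63001 ≡ 178 (mod 487). The two roots are 236 and 251.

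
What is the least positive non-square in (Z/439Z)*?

(2/439) = +1, so 2 is a residue.
(3/439) = −1, so 3 is the smallest positive non-residue mod 439.

3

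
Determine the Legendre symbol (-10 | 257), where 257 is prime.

-1

Euler's criterion: (-10/257) ≡ 247^128 (mod 257).
247^2 ≡ 100 (mod 257)
247^4 ≡ 234 (mod 257)
247^8 ≡ 15 (mod 257)
247^16 ≡ 225 (mod 257)
247^32 ≡ 253 (mod 257)
247^64 ≡ 16 (mod 257)
247^128 ≡ 256 (mod 257)
247^128 = 247^(128) ≡ 256 (mod 257).
Result is 256 ≡ −1, so (-10/257) = −1.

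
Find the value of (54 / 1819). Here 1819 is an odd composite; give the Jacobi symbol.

1

Pull out 2: since 1819 ≡ 3 (mod 8), (2/1819) = -1.
Reciprocity: 27 ≡ 3 and 1819 ≡ 3 (mod 4), so (27/1819) = −(1819/27).
Reduce top mod 27: now compute (10/27).
Pull out 2: since 27 ≡ 3 (mod 8), (2/27) = -1.
Reciprocity: 5 ≡ 1 and 27 ≡ 3 (mod 4), so (5/27) = +(27/5).
Reduce top mod 5: now compute (2/5).
Pull out 2: since 5 ≡ 5 (mod 8), (2/5) = -1.
Reached (1/5) = 1. Collecting the sign flips along the way, the symbol is +1.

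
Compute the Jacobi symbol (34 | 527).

Pull out 2: since 527 ≡ 7 (mod 8), (2/527) = +1.
Reciprocity: 17 ≡ 1 and 527 ≡ 3 (mod 4), so (17/527) = +(527/17).
Reduce top mod 17: now compute (0/17).
Top reduces to 0: gcd > 1, so the symbol is 0.

0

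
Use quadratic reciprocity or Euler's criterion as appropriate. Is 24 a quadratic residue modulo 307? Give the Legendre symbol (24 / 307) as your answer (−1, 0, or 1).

1

Pull out 2^3: since 307 ≡ 3 (mod 8), (2/307) = -1, so (2/307)^3 = -1.
Reciprocity: 3 ≡ 3 and 307 ≡ 3 (mod 4), so (3/307) = −(307/3).
Reduce top mod 3: now compute (1/3).
Reached (1/3) = 1. Collecting the sign flips along the way, the symbol is +1.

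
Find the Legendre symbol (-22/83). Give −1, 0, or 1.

Euler's criterion: (-22/83) ≡ 61^41 (mod 83).
61^2 ≡ 69 (mod 83)
61^4 ≡ 30 (mod 83)
61^8 ≡ 70 (mod 83)
61^16 ≡ 3 (mod 83)
61^32 ≡ 9 (mod 83)
61^41 = 61^(32+8+1) ≡ 1 (mod 83).
Result is 1, so (-22/83) = 1.

1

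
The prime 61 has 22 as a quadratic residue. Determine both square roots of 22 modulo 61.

61 ≡ 1 (mod 4), so we find a root by search.
Trying successive values, 12² = 144 ≡ 22 (mod 61). The other root is 61 − 12 = 49.

12, 49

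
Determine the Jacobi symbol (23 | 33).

Reciprocity: 23 ≡ 3 and 33 ≡ 1 (mod 4), so (23/33) = +(33/23).
Reduce top mod 23: now compute (10/23).
Pull out 2: since 23 ≡ 7 (mod 8), (2/23) = +1.
Reciprocity: 5 ≡ 1 and 23 ≡ 3 (mod 4), so (5/23) = +(23/5).
Reduce top mod 5: now compute (3/5).
Reciprocity: 3 ≡ 3 and 5 ≡ 1 (mod 4), so (3/5) = +(5/3).
Reduce top mod 3: now compute (2/3).
Pull out 2: since 3 ≡ 3 (mod 8), (2/3) = -1.
Reached (1/3) = 1. Collecting the sign flips along the way, the symbol is -1.

-1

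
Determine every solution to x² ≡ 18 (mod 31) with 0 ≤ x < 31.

Since 31 ≡ 3 (mod 4), a square root of 18 is 18^((31+1)/4) = 18^8 mod 31.
Repeated squaring: 18^2≡14, 18^4≡10, 18^8≡7 (mod 31).
18^8 = 18^(8) ≡ 7 (mod 31).
Check: 7² = 49 ≡ 18 (mod 31). The two roots are 7 and 24.

7, 24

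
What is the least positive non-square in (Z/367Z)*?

3

(2/367) = +1, so 2 is a residue.
(3/367) = −1, so 3 is the smallest positive non-residue mod 367.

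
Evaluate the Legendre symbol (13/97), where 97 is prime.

-1

Euler's criterion: (13/97) ≡ 13^48 (mod 97).
13^2 ≡ 72 (mod 97)
13^4 ≡ 43 (mod 97)
13^8 ≡ 6 (mod 97)
13^16 ≡ 36 (mod 97)
13^32 ≡ 35 (mod 97)
13^48 = 13^(32+16) ≡ 96 (mod 97).
Result is 96 ≡ −1, so (13/97) = −1.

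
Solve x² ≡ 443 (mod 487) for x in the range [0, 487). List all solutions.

191, 296

Since 487 ≡ 3 (mod 4), a square root of 443 is 443^((487+1)/4) = 443^122 mod 487.
Repeated squaring: 443^2≡475, 443^4≡144, 443^8≡282, 443^16≡143, 443^32≡482, 443^64≡25 (mod 487).
443^122 = 443^(64+32+16+8+2) ≡ 191 (mod 487).
Check: 191² = 36481 ≡ 443 (mod 487). The two roots are 191 and 296.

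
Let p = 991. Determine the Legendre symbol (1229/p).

First reduce: 1229 ≡ 238 (mod 991).
Pull out 2: since 991 ≡ 7 (mod 8), (2/991) = +1.
Reciprocity: 119 ≡ 3 and 991 ≡ 3 (mod 4), so (119/991) = −(991/119).
Reduce top mod 119: now compute (39/119).
Reciprocity: 39 ≡ 3 and 119 ≡ 3 (mod 4), so (39/119) = −(119/39).
Reduce top mod 39: now compute (2/39).
Pull out 2: since 39 ≡ 7 (mod 8), (2/39) = +1.
Reached (1/39) = 1. Collecting the sign flips along the way, the symbol is +1.

1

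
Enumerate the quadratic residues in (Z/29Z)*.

Square k = 1,…,14 (k and 29−k give the same square):
1²=1, 2²=4, 3²=9, 4²=16, 5²=25, 6²≡7, 7²≡20, 8²≡6, 9²≡23, 10²≡13, 11²≡5, 12²≡28, 13²≡24, 14²≡22 (mod 29).
So the quadratic residues mod 29 are {1, 4, 5, 6, 7, 9, 13, 16, 20, 22, 23, 24, 25, 28}.

1,4,5,6,7,9,13,16,20,22,23,24,25,28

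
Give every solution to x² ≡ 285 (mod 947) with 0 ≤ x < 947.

128, 819

Since 947 ≡ 3 (mod 4), a square root of 285 is 285^((947+1)/4) = 285^237 mod 947.
Repeated squaring: 285^2≡730, 285^4≡686, 285^8≡884, 285^16≡181, 285^32≡563, 285^64≡671, 285^128≡416 (mod 947).
285^237 = 285^(128+64+32+8+4+1) ≡ 819 (mod 947).
Check: 819² = 670761 ≡ 285 (mod 947). The two roots are 128 and 819.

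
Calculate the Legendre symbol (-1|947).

First reduce: -1 ≡ 946 (mod 947).
Pull out 2: since 947 ≡ 3 (mod 8), (2/947) = -1.
Reciprocity: 473 ≡ 1 and 947 ≡ 3 (mod 4), so (473/947) = +(947/473).
Reduce top mod 473: now compute (1/473).
Reached (1/473) = 1. Collecting the sign flips along the way, the symbol is -1.

-1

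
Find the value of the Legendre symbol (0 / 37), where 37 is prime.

0

Top reduces to 0: gcd > 1, so the symbol is 0.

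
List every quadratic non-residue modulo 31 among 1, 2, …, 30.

Square k = 1,…,15 (k and 31−k give the same square):
1²=1, 2²=4, 3²=9, 4²=16, 5²=25, 6²≡5, 7²≡18, 8²≡2, 9²≡19, 10²≡7, 11²≡28, 12²≡20, 13²≡14, 14²≡10, 15²≡8 (mod 31).
The residues are {1, 2, 4, 5, 7, 8, 9, 10, 14, 16, 18, 19, 20, 25, 28}; the non-residues are the remaining 15 nonzero classes.

3, 6, 11, 12, 13, 15, 17, 21, 22, 23, 24, 26, 27, 29, 30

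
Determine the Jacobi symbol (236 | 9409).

Pull out 2^2: since 9409 ≡ 1 (mod 8), (2/9409) = +1, so (2/9409)^2 = +1.
Reciprocity: 59 ≡ 3 and 9409 ≡ 1 (mod 4), so (59/9409) = +(9409/59).
Reduce top mod 59: now compute (28/59).
Pull out 2^2: since 59 ≡ 3 (mod 8), (2/59) = -1, so (2/59)^2 = +1.
Reciprocity: 7 ≡ 3 and 59 ≡ 3 (mod 4), so (7/59) = −(59/7).
Reduce top mod 7: now compute (3/7).
Reciprocity: 3 ≡ 3 and 7 ≡ 3 (mod 4), so (3/7) = −(7/3).
Reduce top mod 3: now compute (1/3).
Reached (1/3) = 1. Collecting the sign flips along the way, the symbol is +1.

1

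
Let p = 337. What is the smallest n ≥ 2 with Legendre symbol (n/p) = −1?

5

(2/337) = +1, so 2 is a residue.
(3/337) = +1, so 3 is a residue.
(4/337) = +1, so 4 is a residue.
(5/337) = −1, so 5 is the smallest positive non-residue mod 337.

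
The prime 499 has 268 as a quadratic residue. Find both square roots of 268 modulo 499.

209, 290

Since 499 ≡ 3 (mod 4), a square root of 268 is 268^((499+1)/4) = 268^125 mod 499.
Repeated squaring: 268^2≡467, 268^4≡26, 268^8≡177, 268^16≡391, 268^32≡187, 268^64≡39 (mod 499).
268^125 = 268^(64+32+16+8+4+1) ≡ 209 (mod 499).
Check: 209² = 43681 ≡ 268 (mod 499). The two roots are 209 and 290.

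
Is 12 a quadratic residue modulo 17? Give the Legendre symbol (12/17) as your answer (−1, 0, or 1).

-1

Pull out 2^2: since 17 ≡ 1 (mod 8), (2/17) = +1, so (2/17)^2 = +1.
Reciprocity: 3 ≡ 3 and 17 ≡ 1 (mod 4), so (3/17) = +(17/3).
Reduce top mod 3: now compute (2/3).
Pull out 2: since 3 ≡ 3 (mod 8), (2/3) = -1.
Reached (1/3) = 1. Collecting the sign flips along the way, the symbol is -1.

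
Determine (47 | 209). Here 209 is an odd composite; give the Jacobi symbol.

1

Reciprocity: 47 ≡ 3 and 209 ≡ 1 (mod 4), so (47/209) = +(209/47).
Reduce top mod 47: now compute (21/47).
Reciprocity: 21 ≡ 1 and 47 ≡ 3 (mod 4), so (21/47) = +(47/21).
Reduce top mod 21: now compute (5/21).
Reciprocity: 5 ≡ 1 and 21 ≡ 1 (mod 4), so (5/21) = +(21/5).
Reduce top mod 5: now compute (1/5).
Reached (1/5) = 1. Collecting the sign flips along the way, the symbol is +1.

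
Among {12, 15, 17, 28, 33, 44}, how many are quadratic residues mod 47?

3

(12/47) = +1 → QR.
(15/47) = -1 → non-residue.
(17/47) = +1 → QR.
(28/47) = +1 → QR.
(33/47) = -1 → non-residue.
(44/47) = -1 → non-residue.
Total quadratic residues among the 6: 3.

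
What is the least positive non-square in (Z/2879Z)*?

(2/2879) = +1, so 2 is a residue.
(3/2879) = +1, so 3 is a residue.
(4/2879) = +1, so 4 is a residue.
(5/2879) = +1, so 5 is a residue.
(6/2879) = +1, so 6 is a residue.
(7/2879) = −1, so 7 is the smallest positive non-residue mod 2879.

7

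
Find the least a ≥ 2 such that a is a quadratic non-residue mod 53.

(2/53) = −1, so 2 is the smallest positive non-residue mod 53.

2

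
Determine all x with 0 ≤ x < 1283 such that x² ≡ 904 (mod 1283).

159, 1124

Since 1283 ≡ 3 (mod 4), a square root of 904 is 904^((1283+1)/4) = 904^321 mod 1283.
Repeated squaring: 904^2≡1228, 904^4≡459, 904^8≡269, 904^16≡513, 904^32≡154, 904^64≡622, 904^128≡701, 904^256≡12 (mod 1283).
904^321 = 904^(256+64+1) ≡ 159 (mod 1283).
Check: 159² = 25281 ≡ 904 (mod 1283). The two roots are 159 and 1124.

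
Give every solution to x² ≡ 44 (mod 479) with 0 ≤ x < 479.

116, 363

Since 479 ≡ 3 (mod 4), a square root of 44 is 44^((479+1)/4) = 44^120 mod 479.
Repeated squaring: 44^2≡20, 44^4≡400, 44^8≡14, 44^16≡196, 44^32≡96, 44^64≡115 (mod 479).
44^120 = 44^(64+32+16+8) ≡ 363 (mod 479).
Check: 363² = 131769 ≡ 44 (mod 479). The two roots are 116 and 363.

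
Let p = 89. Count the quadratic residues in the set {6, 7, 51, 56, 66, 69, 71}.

2

(6/89) = -1 → non-residue.
(7/89) = -1 → non-residue.
(51/89) = -1 → non-residue.
(56/89) = -1 → non-residue.
(66/89) = -1 → non-residue.
(69/89) = +1 → QR.
(71/89) = +1 → QR.
Total quadratic residues among the 7: 2.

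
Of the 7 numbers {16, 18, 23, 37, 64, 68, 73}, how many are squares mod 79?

5

(16/79) = +1 → QR.
(18/79) = +1 → QR.
(23/79) = +1 → QR.
(37/79) = -1 → non-residue.
(64/79) = +1 → QR.
(68/79) = -1 → non-residue.
(73/79) = +1 → QR.
Total quadratic residues among the 7: 5.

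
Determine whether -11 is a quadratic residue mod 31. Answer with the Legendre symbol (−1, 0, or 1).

1

Euler's criterion: (-11/31) ≡ 20^15 (mod 31).
20^2 ≡ 28 (mod 31)
20^4 ≡ 9 (mod 31)
20^8 ≡ 19 (mod 31)
20^15 = 20^(8+4+2+1) ≡ 1 (mod 31).
Result is 1, so (-11/31) = 1.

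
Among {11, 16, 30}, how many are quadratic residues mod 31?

(11/31) = -1 → non-residue.
(16/31) = +1 → QR.
(30/31) = -1 → non-residue.
Total quadratic residues among the 3: 1.

1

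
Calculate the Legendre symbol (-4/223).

Euler's criterion: (-4/223) ≡ 219^111 (mod 223).
219^2 ≡ 16 (mod 223)
219^4 ≡ 33 (mod 223)
219^8 ≡ 197 (mod 223)
219^16 ≡ 7 (mod 223)
219^32 ≡ 49 (mod 223)
219^64 ≡ 171 (mod 223)
219^111 = 219^(64+32+8+4+2+1) ≡ 222 (mod 223).
Result is 222 ≡ −1, so (-4/223) = −1.

-1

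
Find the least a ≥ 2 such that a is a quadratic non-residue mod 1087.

(2/1087) = +1, so 2 is a residue.
(3/1087) = −1, so 3 is the smallest positive non-residue mod 1087.

3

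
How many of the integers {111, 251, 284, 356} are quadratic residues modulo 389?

1

(111/389) = +1 → QR.
(251/389) = -1 → non-residue.
(284/389) = -1 → non-residue.
(356/389) = -1 → non-residue.
Total quadratic residues among the 4: 1.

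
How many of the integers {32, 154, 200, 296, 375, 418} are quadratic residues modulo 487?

(32/487) = +1 → QR.
(154/487) = +1 → QR.
(200/487) = +1 → QR.
(296/487) = -1 → non-residue.
(375/487) = +1 → QR.
(418/487) = -1 → non-residue.
Total quadratic residues among the 6: 4.

4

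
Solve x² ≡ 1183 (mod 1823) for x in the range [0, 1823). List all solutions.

Since 1823 ≡ 3 (mod 4), a square root of 1183 is 1183^((1823+1)/4) = 1183^456 mod 1823.
Repeated squaring: 1183^2≡1248, 1183^4≡662, 1183^8≡724, 1183^16≡975, 1183^32≡842, 1183^64≡1640, 1183^128≡675, 1183^256≡1698 (mod 1823).
1183^456 = 1183^(256+128+64+8) ≡ 962 (mod 1823).
Check: 962² = 925444 ≡ 1183 (mod 1823). The two roots are 861 and 962.

861, 962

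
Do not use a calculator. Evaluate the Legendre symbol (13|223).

-1

Euler's criterion: (13/223) ≡ 13^111 (mod 223).
13^2 ≡ 169 (mod 223)
13^4 ≡ 17 (mod 223)
13^8 ≡ 66 (mod 223)
13^16 ≡ 119 (mod 223)
13^32 ≡ 112 (mod 223)
13^64 ≡ 56 (mod 223)
13^111 = 13^(64+32+8+4+2+1) ≡ 222 (mod 223).
Result is 222 ≡ −1, so (13/223) = −1.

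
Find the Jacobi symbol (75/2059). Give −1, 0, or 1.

-1

Reciprocity: 75 ≡ 3 and 2059 ≡ 3 (mod 4), so (75/2059) = −(2059/75).
Reduce top mod 75: now compute (34/75).
Pull out 2: since 75 ≡ 3 (mod 8), (2/75) = -1.
Reciprocity: 17 ≡ 1 and 75 ≡ 3 (mod 4), so (17/75) = +(75/17).
Reduce top mod 17: now compute (7/17).
Reciprocity: 7 ≡ 3 and 17 ≡ 1 (mod 4), so (7/17) = +(17/7).
Reduce top mod 7: now compute (3/7).
Reciprocity: 3 ≡ 3 and 7 ≡ 3 (mod 4), so (3/7) = −(7/3).
Reduce top mod 3: now compute (1/3).
Reached (1/3) = 1. Collecting the sign flips along the way, the symbol is -1.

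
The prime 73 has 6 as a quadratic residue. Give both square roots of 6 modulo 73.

15, 58

73 ≡ 1 (mod 4), so we find a root by search.
Trying successive values, 15² = 225 ≡ 6 (mod 73). The other root is 73 − 15 = 58.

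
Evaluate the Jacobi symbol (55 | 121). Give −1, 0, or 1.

Reciprocity: 55 ≡ 3 and 121 ≡ 1 (mod 4), so (55/121) = +(121/55).
Reduce top mod 55: now compute (11/55).
Reciprocity: 11 ≡ 3 and 55 ≡ 3 (mod 4), so (11/55) = −(55/11).
Reduce top mod 11: now compute (0/11).
Top reduces to 0: gcd > 1, so the symbol is 0.

0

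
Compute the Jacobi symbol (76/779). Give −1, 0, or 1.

0

Pull out 2^2: since 779 ≡ 3 (mod 8), (2/779) = -1, so (2/779)^2 = +1.
Reciprocity: 19 ≡ 3 and 779 ≡ 3 (mod 4), so (19/779) = −(779/19).
Reduce top mod 19: now compute (0/19).
Top reduces to 0: gcd > 1, so the symbol is 0.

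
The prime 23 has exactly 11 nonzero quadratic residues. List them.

1 2 3 4 6 8 9 12 13 16 18

Square k = 1,…,11 (k and 23−k give the same square):
1²=1, 2²=4, 3²=9, 4²=16, 5²≡2, 6²≡13, 7²≡3, 8²≡18, 9²≡12, 10²≡8, 11²≡6 (mod 23).
So the quadratic residues mod 23 are {1, 2, 3, 4, 6, 8, 9, 12, 13, 16, 18}.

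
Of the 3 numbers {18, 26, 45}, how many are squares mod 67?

1

(18/67) = -1 → non-residue.
(26/67) = +1 → QR.
(45/67) = -1 → non-residue.
Total quadratic residues among the 3: 1.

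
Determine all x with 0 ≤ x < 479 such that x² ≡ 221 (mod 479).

99, 380

Since 479 ≡ 3 (mod 4), a square root of 221 is 221^((479+1)/4) = 221^120 mod 479.
Repeated squaring: 221^2≡462, 221^4≡289, 221^8≡175, 221^16≡448, 221^32≡3, 221^64≡9 (mod 479).
221^120 = 221^(64+32+16+8) ≡ 99 (mod 479).
Check: 99² = 9801 ≡ 221 (mod 479). The two roots are 99 and 380.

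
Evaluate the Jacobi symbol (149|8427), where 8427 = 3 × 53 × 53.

Reciprocity: 149 ≡ 1 and 8427 ≡ 3 (mod 4), so (149/8427) = +(8427/149).
Reduce top mod 149: now compute (83/149).
Reciprocity: 83 ≡ 3 and 149 ≡ 1 (mod 4), so (83/149) = +(149/83).
Reduce top mod 83: now compute (66/83).
Pull out 2: since 83 ≡ 3 (mod 8), (2/83) = -1.
Reciprocity: 33 ≡ 1 and 83 ≡ 3 (mod 4), so (33/83) = +(83/33).
Reduce top mod 33: now compute (17/33).
Reciprocity: 17 ≡ 1 and 33 ≡ 1 (mod 4), so (17/33) = +(33/17).
Reduce top mod 17: now compute (16/17).
Pull out 2^4: since 17 ≡ 1 (mod 8), (2/17) = +1, so (2/17)^4 = +1.
Reached (1/17) = 1. Collecting the sign flips along the way, the symbol is -1.

-1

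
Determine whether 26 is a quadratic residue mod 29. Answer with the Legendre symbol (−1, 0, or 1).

Pull out 2: since 29 ≡ 5 (mod 8), (2/29) = -1.
Reciprocity: 13 ≡ 1 and 29 ≡ 1 (mod 4), so (13/29) = +(29/13).
Reduce top mod 13: now compute (3/13).
Reciprocity: 3 ≡ 3 and 13 ≡ 1 (mod 4), so (3/13) = +(13/3).
Reduce top mod 3: now compute (1/3).
Reached (1/3) = 1. Collecting the sign flips along the way, the symbol is -1.

-1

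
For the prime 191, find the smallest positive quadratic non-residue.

(2/191) = +1, so 2 is a residue.
(3/191) = +1, so 3 is a residue.
(4/191) = +1, so 4 is a residue.
(5/191) = +1, so 5 is a residue.
(6/191) = +1, so 6 is a residue.
(7/191) = −1, so 7 is the smallest positive non-residue mod 191.

7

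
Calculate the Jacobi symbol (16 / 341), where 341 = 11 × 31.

1

Pull out 2^4: since 341 ≡ 5 (mod 8), (2/341) = -1, so (2/341)^4 = +1.
Reached (1/341) = 1. Collecting the sign flips along the way, the symbol is +1.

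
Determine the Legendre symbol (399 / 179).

First reduce: 399 ≡ 41 (mod 179).
Reciprocity: 41 ≡ 1 and 179 ≡ 3 (mod 4), so (41/179) = +(179/41).
Reduce top mod 41: now compute (15/41).
Reciprocity: 15 ≡ 3 and 41 ≡ 1 (mod 4), so (15/41) = +(41/15).
Reduce top mod 15: now compute (11/15).
Reciprocity: 11 ≡ 3 and 15 ≡ 3 (mod 4), so (11/15) = −(15/11).
Reduce top mod 11: now compute (4/11).
Pull out 2^2: since 11 ≡ 3 (mod 8), (2/11) = -1, so (2/11)^2 = +1.
Reached (1/11) = 1. Collecting the sign flips along the way, the symbol is -1.

-1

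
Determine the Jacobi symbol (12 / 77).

-1

Pull out 2^2: since 77 ≡ 5 (mod 8), (2/77) = -1, so (2/77)^2 = +1.
Reciprocity: 3 ≡ 3 and 77 ≡ 1 (mod 4), so (3/77) = +(77/3).
Reduce top mod 3: now compute (2/3).
Pull out 2: since 3 ≡ 3 (mod 8), (2/3) = -1.
Reached (1/3) = 1. Collecting the sign flips along the way, the symbol is -1.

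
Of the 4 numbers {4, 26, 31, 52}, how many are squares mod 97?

(4/97) = +1 → QR.
(26/97) = -1 → non-residue.
(31/97) = +1 → QR.
(52/97) = -1 → non-residue.
Total quadratic residues among the 4: 2.

2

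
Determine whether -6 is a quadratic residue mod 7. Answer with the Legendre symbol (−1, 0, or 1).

1

Euler's criterion: (-6/7) ≡ 1^3 (mod 7).
1^2 ≡ 1 (mod 7)
1^3 = 1^(2+1) ≡ 1 (mod 7).
Result is 1, so (-6/7) = 1.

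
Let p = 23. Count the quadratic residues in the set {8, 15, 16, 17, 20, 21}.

(8/23) = +1 → QR.
(15/23) = -1 → non-residue.
(16/23) = +1 → QR.
(17/23) = -1 → non-residue.
(20/23) = -1 → non-residue.
(21/23) = -1 → non-residue.
Total quadratic residues among the 6: 2.

2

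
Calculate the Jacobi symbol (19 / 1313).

-1

Reciprocity: 19 ≡ 3 and 1313 ≡ 1 (mod 4), so (19/1313) = +(1313/19).
Reduce top mod 19: now compute (2/19).
Pull out 2: since 19 ≡ 3 (mod 8), (2/19) = -1.
Reached (1/19) = 1. Collecting the sign flips along the way, the symbol is -1.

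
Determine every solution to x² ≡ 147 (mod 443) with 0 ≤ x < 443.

132, 311

Since 443 ≡ 3 (mod 4), a square root of 147 is 147^((443+1)/4) = 147^111 mod 443.
Repeated squaring: 147^2≡345, 147^4≡301, 147^8≡229, 147^16≡167, 147^32≡423, 147^64≡400 (mod 443).
147^111 = 147^(64+32+8+4+2+1) ≡ 311 (mod 443).
Check: 311² = 96721 ≡ 147 (mod 443). The two roots are 132 and 311.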